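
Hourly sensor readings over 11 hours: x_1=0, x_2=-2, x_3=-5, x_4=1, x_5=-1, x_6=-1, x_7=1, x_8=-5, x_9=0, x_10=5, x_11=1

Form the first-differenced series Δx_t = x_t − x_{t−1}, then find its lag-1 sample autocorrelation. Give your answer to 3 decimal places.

-0.388

First differences Δx: -2, -3, 6, -2, 0, 2, -6, 5, 5, -4
Mean of differences = 0.1000
Numerator Σ(Δx_t−Δx̄)(Δx_{t+1}−Δx̄) = -61.7100
Denominator Σ(Δx_t−Δx̄)² = 158.9000
r_1(Δx) = -61.7100 / 158.9000 = -0.388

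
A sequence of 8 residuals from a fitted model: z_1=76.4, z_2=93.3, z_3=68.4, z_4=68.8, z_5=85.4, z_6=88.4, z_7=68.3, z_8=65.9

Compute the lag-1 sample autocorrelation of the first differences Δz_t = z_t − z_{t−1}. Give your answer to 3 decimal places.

First differences Δz: 16.9, -24.9, 0.4, 16.6, 3.0, -20.1, -2.4
Mean of differences = -1.5000
Numerator Σ(Δz_t−Δz̄)(Δz_{t+1}−Δz̄) = -426.1400
Denominator Σ(Δz_t−Δz̄)² = 1584.3600
r_1(Δz) = -426.1400 / 1584.3600 = -0.269

-0.269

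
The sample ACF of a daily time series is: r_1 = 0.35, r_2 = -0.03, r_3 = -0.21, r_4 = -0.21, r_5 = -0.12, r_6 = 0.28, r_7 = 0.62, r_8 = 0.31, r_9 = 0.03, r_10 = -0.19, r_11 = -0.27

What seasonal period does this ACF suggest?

7

The largest autocorrelation is r_7 = 0.62; the remaining lags stay at or below 0.35.
The dominant spike at lag 7 indicates a seasonal period of 7.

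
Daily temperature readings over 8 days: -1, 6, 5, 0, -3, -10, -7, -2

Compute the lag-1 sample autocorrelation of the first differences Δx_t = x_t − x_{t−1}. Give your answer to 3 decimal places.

0.157

First differences Δx: 7, -1, -5, -3, -7, 3, 5
Mean of differences = -0.1429
Numerator Σ(Δx_t−Δx̄)(Δx_{t+1}−Δx̄) = 26.1224
Denominator Σ(Δx_t−Δx̄)² = 166.8571
r_1(Δx) = 26.1224 / 166.8571 = 0.157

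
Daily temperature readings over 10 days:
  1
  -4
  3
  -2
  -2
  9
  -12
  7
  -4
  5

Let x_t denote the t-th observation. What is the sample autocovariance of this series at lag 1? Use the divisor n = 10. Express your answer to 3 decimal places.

-27.551

Mean x̄ = (1 − 4 + 3 − 2 − 2 + 9 − 12 + 7 − 4 + 5)/10 = 0.1000
Σ_{t=1}^{9}(x_t−x̄)(x_{t+1}−x̄) = -275.5100
γ_1 = -275.5100 / 10 = -27.551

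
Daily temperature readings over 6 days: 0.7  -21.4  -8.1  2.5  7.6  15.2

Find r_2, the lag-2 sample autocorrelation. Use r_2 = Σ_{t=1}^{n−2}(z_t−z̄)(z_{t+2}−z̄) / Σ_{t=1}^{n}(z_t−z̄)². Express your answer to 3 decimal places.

Mean z̄ = (0.7 − 21.4 − 8.1 + 2.5 + 7.6 + 15.2)/6 = -0.5833
Deviations from mean: 1.2833, -20.8167, -7.5167, 3.0833, 8.1833, 15.7833
Numerator Σ_{t=1}^{4}(z_t−z̄)(z_{t+2}−z̄) = -86.6772
Denominator Σ(z_t−z̄)² = 817.0683
r_2 = -86.6772 / 817.0683 = -0.106

-0.106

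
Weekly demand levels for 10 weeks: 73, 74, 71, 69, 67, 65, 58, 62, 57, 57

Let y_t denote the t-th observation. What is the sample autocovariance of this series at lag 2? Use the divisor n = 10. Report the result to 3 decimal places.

16.122

Mean ȳ = (73 + 74 + 71 + 69 + 67 + 65 + 58 + 62 + 57 + 57)/10 = 65.3000
Σ_{t=1}^{8}(y_t−ȳ)(y_{t+2}−ȳ) = 161.2200
γ_2 = 161.2200 / 10 = 16.122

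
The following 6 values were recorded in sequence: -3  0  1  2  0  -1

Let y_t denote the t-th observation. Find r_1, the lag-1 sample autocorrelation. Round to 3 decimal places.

0.167

Mean ȳ = (-3 + 0 + 1 + 2 + 0 − 1)/6 = -0.1667
Deviations from mean: -2.8333, 0.1667, 1.1667, 2.1667, 0.1667, -0.8333
Σ(y_t−ȳ)(y_{t+1}−ȳ) = (-0.4722) + (0.1944) + (2.5278) + (0.3611) + (-0.1389) = 2.4722
Denominator Σ(y_t−ȳ)² = 14.8333
r_1 = 2.4722 / 14.8333 = 0.167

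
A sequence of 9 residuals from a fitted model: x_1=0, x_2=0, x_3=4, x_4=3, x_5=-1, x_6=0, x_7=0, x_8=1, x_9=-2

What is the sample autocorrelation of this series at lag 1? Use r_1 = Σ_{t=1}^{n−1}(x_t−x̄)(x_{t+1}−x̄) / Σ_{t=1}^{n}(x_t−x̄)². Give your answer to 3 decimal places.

0.099

Mean x̄ = (0 + 0 + 4 + 3 − 1 + 0 + 0 + 1 − 2)/9 = 0.5556
Numerator Σ_{t=1}^{8}(x_t−x̄)(x_{t+1}−x̄) = 2.8025
Denominator Σ(x_t−x̄)² = 28.2222
r_1 = 2.8025 / 28.2222 = 0.099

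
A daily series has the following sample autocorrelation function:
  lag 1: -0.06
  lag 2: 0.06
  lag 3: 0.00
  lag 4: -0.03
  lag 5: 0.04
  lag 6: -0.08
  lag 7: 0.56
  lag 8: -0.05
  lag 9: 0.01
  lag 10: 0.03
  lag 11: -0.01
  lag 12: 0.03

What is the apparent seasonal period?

The largest autocorrelation is r_7 = 0.56; the remaining lags stay at or below 0.06.
The dominant spike at lag 7 indicates a seasonal period of 7.

7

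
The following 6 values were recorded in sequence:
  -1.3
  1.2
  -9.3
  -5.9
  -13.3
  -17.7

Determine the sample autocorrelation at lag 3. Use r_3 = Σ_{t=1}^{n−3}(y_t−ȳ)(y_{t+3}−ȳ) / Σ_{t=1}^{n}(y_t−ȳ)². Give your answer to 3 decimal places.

Mean ȳ = (-1.3 + 1.2 − 9.3 − 5.9 − 13.3 − 17.7)/6 = -7.7167
Deviations from mean: 6.4167, 8.9167, -1.5833, 1.8167, -5.5833, -9.9833
Σ(y_t−ȳ)(y_{t+3}−ȳ) = (11.6569) + (-49.7847) + (15.8069) = -22.3208
Denominator Σ(y_t−ȳ)² = 257.3283
r_3 = -22.3208 / 257.3283 = -0.087

-0.087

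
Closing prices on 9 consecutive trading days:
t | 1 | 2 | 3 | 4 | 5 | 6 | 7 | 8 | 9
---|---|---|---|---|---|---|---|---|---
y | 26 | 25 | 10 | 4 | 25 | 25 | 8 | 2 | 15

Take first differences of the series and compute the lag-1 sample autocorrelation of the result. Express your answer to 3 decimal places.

First differences Δy: -1, -15, -6, 21, 0, -17, -6, 13
Mean of differences = -1.3750
Numerator Σ(Δy_t−Δȳ)(Δy_{t+1}−Δȳ) = -30.5156
Denominator Σ(Δy_t−Δȳ)² = 1181.8750
r_1(Δy) = -30.5156 / 1181.8750 = -0.026

-0.026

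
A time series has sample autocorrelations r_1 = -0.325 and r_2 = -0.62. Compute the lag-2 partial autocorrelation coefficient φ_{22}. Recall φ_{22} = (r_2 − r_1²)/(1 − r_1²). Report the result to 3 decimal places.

φ_{22} = (r_2 − r_1²) / (1 − r_1²)
r_1² = (-0.325)² = 0.105625
Numerator = -0.62 − 0.1056 = -0.7256; denominator = 1 − 0.1056 = 0.8944
φ_{22} = -0.7256 / 0.8944 = -0.811

-0.811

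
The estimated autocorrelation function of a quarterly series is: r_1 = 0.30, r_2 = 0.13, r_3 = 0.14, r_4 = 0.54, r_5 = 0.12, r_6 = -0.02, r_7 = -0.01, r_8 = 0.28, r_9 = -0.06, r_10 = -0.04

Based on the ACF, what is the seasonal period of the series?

4

The largest autocorrelation is r_4 = 0.54; the remaining lags stay at or below 0.30. The elevated value at lag 1 (0.30), dropping to 0.13 at lag 2, reflects decaying short-term dependence rather than seasonality.
The dominant spike at lag 4 indicates a seasonal period of 4.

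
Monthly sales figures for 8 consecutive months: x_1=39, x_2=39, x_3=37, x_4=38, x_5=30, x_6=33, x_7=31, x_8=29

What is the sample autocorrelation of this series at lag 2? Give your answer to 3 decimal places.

Mean x̄ = (39 + 39 + 37 + 38 + 30 + 33 + 31 + 29)/8 = 34.5000
Numerator Σ_{t=1}^{6}(x_t−x̄)(x_{t+2}−x̄) = 34.5000
Denominator Σ(x_t−x̄)² = 124.0000
r_2 = 34.5000 / 124.0000 = 0.278

0.278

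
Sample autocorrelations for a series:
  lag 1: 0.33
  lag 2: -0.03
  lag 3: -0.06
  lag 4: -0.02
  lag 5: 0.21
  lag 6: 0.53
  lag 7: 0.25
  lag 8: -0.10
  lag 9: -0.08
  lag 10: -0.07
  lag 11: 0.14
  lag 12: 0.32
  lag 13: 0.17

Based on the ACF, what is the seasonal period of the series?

The largest autocorrelation is r_6 = 0.53; the remaining lags stay at or below 0.33.
The dominant spike at lag 6 indicates a seasonal period of 6.

6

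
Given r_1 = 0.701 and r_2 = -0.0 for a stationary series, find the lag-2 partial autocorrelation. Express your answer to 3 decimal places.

φ_{22} = (r_2 − r_1²) / (1 − r_1²)
r_1² = (0.701)² = 0.491401
Numerator = -0.0 − 0.4914 = -0.4914; denominator = 1 − 0.4914 = 0.5086
φ_{22} = -0.4914 / 0.5086 = -0.966

-0.966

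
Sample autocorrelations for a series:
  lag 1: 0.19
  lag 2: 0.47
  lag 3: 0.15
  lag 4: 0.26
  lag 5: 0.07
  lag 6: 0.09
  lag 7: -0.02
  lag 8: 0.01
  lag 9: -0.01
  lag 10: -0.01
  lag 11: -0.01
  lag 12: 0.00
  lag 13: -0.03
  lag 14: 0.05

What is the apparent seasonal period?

2

The largest autocorrelation is r_2 = 0.47, with a weaker echo at lag 4 (0.26); the remaining lags stay at or below 0.19.
The dominant spike at lag 2 indicates a seasonal period of 2.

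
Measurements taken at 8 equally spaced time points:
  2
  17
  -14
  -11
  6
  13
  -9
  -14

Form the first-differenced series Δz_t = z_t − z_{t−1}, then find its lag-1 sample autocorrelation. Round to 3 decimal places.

First differences Δz: 15, -31, 3, 17, 7, -22, -5
Mean of differences = -2.2857
Numerator Σ(Δz_t−Δz̄)(Δz_{t+1}−Δz̄) = -496.6531
Denominator Σ(Δz_t−Δz̄)² = 2005.4286
r_1(Δz) = -496.6531 / 2005.4286 = -0.248

-0.248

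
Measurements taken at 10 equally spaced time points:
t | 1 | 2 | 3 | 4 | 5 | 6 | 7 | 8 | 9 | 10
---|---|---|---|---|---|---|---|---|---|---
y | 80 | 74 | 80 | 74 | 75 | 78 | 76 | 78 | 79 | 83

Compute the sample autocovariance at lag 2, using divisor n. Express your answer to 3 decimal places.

1.572

Mean ȳ = (80 + 74 + 80 + 74 + 75 + 78 + 76 + 78 + 79 + 83)/10 = 77.7000
Σ_{t=1}^{8}(y_t−ȳ)(y_{t+2}−ȳ) = 15.7200
γ_2 = 15.7200 / 10 = 1.572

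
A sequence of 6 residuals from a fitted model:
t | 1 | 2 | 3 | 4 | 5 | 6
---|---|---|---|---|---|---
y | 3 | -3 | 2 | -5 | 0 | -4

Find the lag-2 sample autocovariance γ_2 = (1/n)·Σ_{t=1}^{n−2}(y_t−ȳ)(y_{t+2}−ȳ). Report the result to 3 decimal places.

5.796

Mean ȳ = (3 − 3 + 2 − 5 + 0 − 4)/6 = -1.1667
Deviations: 4.1667, -1.8333, 3.1667, -3.8333, 1.1667, -2.8333
Σ_{t=1}^{4}(y_t−ȳ)(y_{t+2}−ȳ) = 34.7778
γ_2 = 34.7778 / 6 = 5.796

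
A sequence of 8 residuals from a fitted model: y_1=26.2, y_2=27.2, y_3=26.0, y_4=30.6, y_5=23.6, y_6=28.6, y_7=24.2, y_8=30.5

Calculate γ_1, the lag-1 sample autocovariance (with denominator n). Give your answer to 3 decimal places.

-4.466

Mean ȳ = (26.2 + 27.2 + 26.0 + 30.6 + 23.6 + 28.6 + 24.2 + 30.5)/8 = 27.1125
Σ_{t=1}^{7}(y_t−ȳ)(y_{t+1}−ȳ) = -35.7302
γ_1 = -35.7302 / 8 = -4.466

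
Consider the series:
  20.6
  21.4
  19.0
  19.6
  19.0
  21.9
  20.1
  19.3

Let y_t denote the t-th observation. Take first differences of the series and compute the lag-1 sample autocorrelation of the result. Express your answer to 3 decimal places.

First differences Δy: 0.8, -2.4, 0.6, -0.6, 2.9, -1.8, -0.8
Mean of differences = -0.1857
Numerator Σ(Δy_t−Δȳ)(Δy_{t+1}−Δȳ) = -9.5159
Denominator Σ(Δy_t−Δȳ)² = 19.1686
r_1(Δy) = -9.5159 / 19.1686 = -0.496

-0.496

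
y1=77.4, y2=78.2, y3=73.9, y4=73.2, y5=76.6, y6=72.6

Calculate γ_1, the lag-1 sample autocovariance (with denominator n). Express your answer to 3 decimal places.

-0.214

Mean ȳ = (77.4 + 78.2 + 73.9 + 73.2 + 76.6 + 72.6)/6 = 75.3167
Deviations: 2.0833, 2.8833, -1.4167, -2.1167, 1.2833, -2.7167
Σ_{t=1}^{5}(y_t−ȳ)(y_{t+1}−ȳ) = -1.2819
γ_1 = -1.2819 / 6 = -0.214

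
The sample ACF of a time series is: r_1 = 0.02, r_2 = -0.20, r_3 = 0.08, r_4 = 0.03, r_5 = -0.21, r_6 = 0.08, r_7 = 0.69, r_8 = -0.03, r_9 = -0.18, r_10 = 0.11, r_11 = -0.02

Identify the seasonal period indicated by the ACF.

7

The largest autocorrelation is r_7 = 0.69; the remaining lags stay at or below 0.11.
The dominant spike at lag 7 indicates a seasonal period of 7.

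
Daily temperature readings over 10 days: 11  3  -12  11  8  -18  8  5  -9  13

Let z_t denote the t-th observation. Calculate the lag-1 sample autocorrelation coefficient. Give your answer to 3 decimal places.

Mean z̄ = (11 + 3 − 12 + 11 + 8 − 18 + 8 + 5 − 9 + 13)/10 = 2.0000
Numerator Σ_{t=1}^{9}(z_t−z̄)(z_{t+1}−z̄) = -453.0000
Denominator Σ(z_t−z̄)² = 1082.0000
r_1 = -453.0000 / 1082.0000 = -0.419

-0.419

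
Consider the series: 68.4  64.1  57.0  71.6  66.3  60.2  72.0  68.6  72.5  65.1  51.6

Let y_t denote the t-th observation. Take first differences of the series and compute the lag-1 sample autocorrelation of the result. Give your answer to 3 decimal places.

First differences Δy: -4.3, -7.1, 14.6, -5.3, -6.1, 11.8, -3.4, 3.9, -7.4, -13.5
Mean of differences = -1.6800
Numerator Σ(Δy_t−Δȳ)(Δy_{t+1}−Δȳ) = -173.6424
Denominator Σ(Δy_t−Δȳ)² = 722.1560
r_1(Δy) = -173.6424 / 722.1560 = -0.240

-0.240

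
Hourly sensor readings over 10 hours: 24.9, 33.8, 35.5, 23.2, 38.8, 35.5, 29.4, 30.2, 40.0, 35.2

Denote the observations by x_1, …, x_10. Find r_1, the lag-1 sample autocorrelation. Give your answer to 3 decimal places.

-0.262

Mean x̄ = (24.9 + 33.8 + 35.5 + 23.2 + 38.8 + 35.5 + 29.4 + 30.2 + 40.0 + 35.2)/10 = 32.6500
Numerator Σ_{t=1}^{9}(x_t−x̄)(x_{t+1}−x̄) = -73.7225
Denominator Σ(x_t−x̄)² = 281.8450
r_1 = -73.7225 / 281.8450 = -0.262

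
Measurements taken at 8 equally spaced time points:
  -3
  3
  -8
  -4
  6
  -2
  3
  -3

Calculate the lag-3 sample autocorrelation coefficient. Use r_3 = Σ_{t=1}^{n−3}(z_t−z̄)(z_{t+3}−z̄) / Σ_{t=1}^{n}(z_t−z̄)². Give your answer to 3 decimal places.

Mean z̄ = (-3 + 3 − 8 − 4 + 6 − 2 + 3 − 3)/8 = -1.0000
Numerator Σ_{t=1}^{5}(z_t−z̄)(z_{t+3}−z̄) = 15.0000
Denominator Σ(z_t−z̄)² = 148.0000
r_3 = 15.0000 / 148.0000 = 0.101

0.101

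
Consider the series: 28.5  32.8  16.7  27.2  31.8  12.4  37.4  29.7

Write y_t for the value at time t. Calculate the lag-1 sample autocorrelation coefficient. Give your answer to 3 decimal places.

Mean ȳ = (28.5 + 32.8 + 16.7 + 27.2 + 31.8 + 12.4 + 37.4 + 29.7)/8 = 27.0625
Σ(y_t−ȳ)(y_{t+1}−ȳ) = (8.2477) + (-59.4548) + (-1.4248) + (0.6514) + (-69.4636) + (-151.5736) + (27.2652) = -245.7527
Denominator Σ(y_t−ȳ)² = 493.6388
r_1 = -245.7527 / 493.6388 = -0.498

-0.498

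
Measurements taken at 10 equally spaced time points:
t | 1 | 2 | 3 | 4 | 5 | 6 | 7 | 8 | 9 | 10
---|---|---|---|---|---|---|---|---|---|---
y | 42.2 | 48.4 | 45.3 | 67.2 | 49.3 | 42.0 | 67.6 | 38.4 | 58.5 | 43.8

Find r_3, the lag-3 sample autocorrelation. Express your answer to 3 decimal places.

0.031

Mean ȳ = (42.2 + 48.4 + 45.3 + 67.2 + 49.3 + 42.0 + 67.6 + 38.4 + 58.5 + 43.8)/10 = 50.2700
Numerator Σ_{t=1}^{7}(y_t−ȳ)(y_{t+3}−ȳ) = 31.0143
Denominator Σ(y_t−ȳ)² = 1000.1010
r_3 = 31.0143 / 1000.1010 = 0.031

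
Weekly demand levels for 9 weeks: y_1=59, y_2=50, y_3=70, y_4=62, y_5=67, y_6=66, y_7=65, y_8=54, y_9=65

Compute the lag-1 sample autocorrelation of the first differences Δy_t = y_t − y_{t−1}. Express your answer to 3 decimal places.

First differences Δy: -9, 20, -8, 5, -1, -1, -11, 11
Mean of differences = 0.7500
Numerator Σ(Δy_t−Δȳ)(Δy_{t+1}−Δȳ) = -497.5625
Denominator Σ(Δy_t−Δȳ)² = 809.5000
r_1(Δy) = -497.5625 / 809.5000 = -0.615

-0.615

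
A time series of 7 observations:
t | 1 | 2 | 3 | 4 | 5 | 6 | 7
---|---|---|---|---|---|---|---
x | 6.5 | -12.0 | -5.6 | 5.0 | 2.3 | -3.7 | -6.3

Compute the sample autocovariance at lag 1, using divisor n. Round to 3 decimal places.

Mean x̄ = (6.5 − 12.0 − 5.6 + 5.0 + 2.3 − 3.7 − 6.3)/7 = -1.9714
Σ_{t=1}^{6}(x_t−x̄)(x_{t+1}−x̄) = -43.9865
γ_1 = -43.9865 / 7 = -6.284

-6.284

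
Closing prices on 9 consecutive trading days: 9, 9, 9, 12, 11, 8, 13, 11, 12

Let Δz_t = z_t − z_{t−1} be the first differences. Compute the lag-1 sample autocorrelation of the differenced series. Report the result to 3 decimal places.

First differences Δz: 0, 0, 3, -1, -3, 5, -2, 1
Mean of differences = 0.3750
Numerator Σ(Δz_t−Δz̄)(Δz_{t+1}−Δz̄) = -27.8906
Denominator Σ(Δz_t−Δz̄)² = 47.8750
r_1(Δz) = -27.8906 / 47.8750 = -0.583

-0.583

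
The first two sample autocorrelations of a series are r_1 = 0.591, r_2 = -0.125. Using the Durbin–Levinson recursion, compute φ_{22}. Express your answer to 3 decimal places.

φ_{22} = (r_2 − r_1²) / (1 − r_1²)
r_1² = (0.591)² = 0.349281
Numerator = -0.125 − 0.3493 = -0.4743; denominator = 1 − 0.3493 = 0.6507
φ_{22} = -0.4743 / 0.6507 = -0.729

-0.729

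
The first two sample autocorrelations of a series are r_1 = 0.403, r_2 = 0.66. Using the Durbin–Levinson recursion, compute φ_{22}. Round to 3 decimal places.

0.594

φ_{22} = (r_2 − r_1²) / (1 − r_1²)
r_1² = (0.403)² = 0.162409
Numerator = 0.66 − 0.1624 = 0.4976; denominator = 1 − 0.1624 = 0.8376
φ_{22} = 0.4976 / 0.8376 = 0.594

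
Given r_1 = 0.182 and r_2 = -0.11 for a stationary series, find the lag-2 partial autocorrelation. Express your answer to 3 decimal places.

-0.148

φ_{22} = (r_2 − r_1²) / (1 − r_1²)
r_1² = (0.182)² = 0.033124
Numerator = -0.11 − 0.0331 = -0.1431; denominator = 1 − 0.0331 = 0.9669
φ_{22} = -0.1431 / 0.9669 = -0.148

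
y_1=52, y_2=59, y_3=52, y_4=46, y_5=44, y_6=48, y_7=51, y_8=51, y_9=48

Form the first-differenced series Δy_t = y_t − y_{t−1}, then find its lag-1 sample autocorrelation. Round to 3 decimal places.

First differences Δy: 7, -7, -6, -2, 4, 3, 0, -3
Mean of differences = -0.5000
Numerator Σ(Δy_t−Δȳ)(Δy_{t+1}−Δȳ) = 4.7500
Denominator Σ(Δy_t−Δȳ)² = 170.0000
r_1(Δy) = 4.7500 / 170.0000 = 0.028

0.028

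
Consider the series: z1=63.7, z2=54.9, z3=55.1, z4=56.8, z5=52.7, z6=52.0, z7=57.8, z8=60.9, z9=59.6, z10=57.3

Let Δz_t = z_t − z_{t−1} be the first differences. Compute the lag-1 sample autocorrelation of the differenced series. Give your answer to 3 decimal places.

0.071

First differences Δz: -8.8, 0.2, 1.7, -4.1, -0.7, 5.8, 3.1, -1.3, -2.3
Mean of differences = -0.7111
Numerator Σ(Δz_t−Δz̄)(Δz_{t+1}−Δz̄) = 10.1965
Denominator Σ(Δz_t−Δz̄)² = 143.3489
r_1(Δz) = 10.1965 / 143.3489 = 0.071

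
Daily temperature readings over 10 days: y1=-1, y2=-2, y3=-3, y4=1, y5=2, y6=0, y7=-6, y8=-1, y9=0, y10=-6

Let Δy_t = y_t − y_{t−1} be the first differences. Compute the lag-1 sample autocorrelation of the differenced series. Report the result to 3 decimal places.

-0.162

First differences Δy: -1, -1, 4, 1, -2, -6, 5, 1, -6
Mean of differences = -0.5556
Numerator Σ(Δy_t−Δȳ)(Δy_{t+1}−Δȳ) = -19.1975
Denominator Σ(Δy_t−Δȳ)² = 118.2222
r_1(Δy) = -19.1975 / 118.2222 = -0.162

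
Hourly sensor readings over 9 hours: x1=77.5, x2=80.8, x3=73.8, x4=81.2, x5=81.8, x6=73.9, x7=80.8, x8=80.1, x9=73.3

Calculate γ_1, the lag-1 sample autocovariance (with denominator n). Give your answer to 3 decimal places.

-5.151

Mean x̄ = (77.5 + 80.8 + 73.8 + 81.2 + 81.8 + 73.9 + 80.8 + 80.1 + 73.3)/9 = 78.1333
Σ_{t=1}^{8}(x_t−x̄)(x_{t+1}−x̄) = -46.3611
γ_1 = -46.3611 / 9 = -5.151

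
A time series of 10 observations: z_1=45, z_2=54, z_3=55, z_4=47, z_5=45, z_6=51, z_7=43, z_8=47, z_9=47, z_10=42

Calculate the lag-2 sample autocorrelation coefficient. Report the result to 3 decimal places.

-0.162

Mean z̄ = (45 + 54 + 55 + 47 + 45 + 51 + 43 + 47 + 47 + 42)/10 = 47.6000
Numerator Σ_{t=1}^{8}(z_t−z̄)(z_{t+2}−z̄) = -28.3200
Denominator Σ(z_t−z̄)² = 174.4000
r_2 = -28.3200 / 174.4000 = -0.162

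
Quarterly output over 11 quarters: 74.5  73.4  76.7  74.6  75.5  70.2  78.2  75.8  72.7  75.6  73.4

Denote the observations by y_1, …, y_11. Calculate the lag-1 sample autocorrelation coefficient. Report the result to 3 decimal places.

Mean ȳ = (74.5 + 73.4 + 76.7 + 74.6 + 75.5 + 70.2 + 78.2 + 75.8 + 72.7 + 75.6 + 73.4)/11 = 74.6000
Numerator Σ_{t=1}^{10}(y_t−ȳ)(y_{t+1}−ȳ) = -23.2600
Denominator Σ(y_t−ȳ)² = 46.4800
r_1 = -23.2600 / 46.4800 = -0.500

-0.500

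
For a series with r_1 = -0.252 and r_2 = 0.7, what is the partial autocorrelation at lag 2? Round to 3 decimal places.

φ_{22} = (r_2 − r_1²) / (1 − r_1²)
r_1² = (-0.252)² = 0.063504
Numerator = 0.7 − 0.0635 = 0.6365; denominator = 1 − 0.0635 = 0.9365
φ_{22} = 0.6365 / 0.9365 = 0.680

0.680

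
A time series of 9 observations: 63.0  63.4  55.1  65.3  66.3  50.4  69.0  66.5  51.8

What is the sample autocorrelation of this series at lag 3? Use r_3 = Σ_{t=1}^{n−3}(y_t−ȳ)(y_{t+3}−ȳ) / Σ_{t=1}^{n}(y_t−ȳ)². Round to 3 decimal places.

Mean ȳ = (63.0 + 63.4 + 55.1 + 65.3 + 66.3 + 50.4 + 69.0 + 66.5 + 51.8)/9 = 61.2000
Numerator Σ_{t=1}^{6}(y_t−ȳ)(y_{t+3}−ȳ) = 245.0100
Denominator Σ(y_t−ȳ)² = 382.0400
r_3 = 245.0100 / 382.0400 = 0.641

0.641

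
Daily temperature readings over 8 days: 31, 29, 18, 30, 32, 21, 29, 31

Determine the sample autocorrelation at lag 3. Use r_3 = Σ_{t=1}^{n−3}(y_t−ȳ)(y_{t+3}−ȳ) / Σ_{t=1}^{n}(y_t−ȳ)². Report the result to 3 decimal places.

0.510

Mean ȳ = (31 + 29 + 18 + 30 + 32 + 21 + 29 + 31)/8 = 27.6250
Σ(y_t−ȳ)(y_{t+3}−ȳ) = (8.0156) + (6.0156) + (63.7656) + (3.2656) + (14.7656) = 95.8281
Denominator Σ(y_t−ȳ)² = 187.8750
r_3 = 95.8281 / 187.8750 = 0.510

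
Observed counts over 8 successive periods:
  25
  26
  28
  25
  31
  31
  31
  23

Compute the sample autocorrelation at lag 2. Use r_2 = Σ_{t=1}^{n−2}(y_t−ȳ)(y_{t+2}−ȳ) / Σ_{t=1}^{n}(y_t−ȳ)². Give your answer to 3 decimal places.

-0.111

Mean ȳ = (25 + 26 + 28 + 25 + 31 + 31 + 31 + 23)/8 = 27.5000
Deviations from mean: -2.5000, -1.5000, 0.5000, -2.5000, 3.5000, 3.5000, 3.5000, -4.5000
Numerator Σ_{t=1}^{6}(y_t−ȳ)(y_{t+2}−ȳ) = -8.0000
Denominator Σ(y_t−ȳ)² = 72.0000
r_2 = -8.0000 / 72.0000 = -0.111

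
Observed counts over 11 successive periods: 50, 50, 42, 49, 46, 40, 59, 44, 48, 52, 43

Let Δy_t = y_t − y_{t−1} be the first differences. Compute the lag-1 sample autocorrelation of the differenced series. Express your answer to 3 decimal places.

First differences Δy: 0, -8, 7, -3, -6, 19, -15, 4, 4, -9
Mean of differences = -0.7000
Numerator Σ(Δy_t−Δȳ)(Δy_{t+1}−Δȳ) = -537.0900
Denominator Σ(Δy_t−Δȳ)² = 852.1000
r_1(Δy) = -537.0900 / 852.1000 = -0.630

-0.630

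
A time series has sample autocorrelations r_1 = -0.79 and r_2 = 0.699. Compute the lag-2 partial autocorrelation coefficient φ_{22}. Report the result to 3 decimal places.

φ_{22} = (r_2 − r_1²) / (1 − r_1²)
r_1² = (-0.79)² = 0.6241
Numerator = 0.699 − 0.6241 = 0.0749; denominator = 1 − 0.6241 = 0.3759
φ_{22} = 0.0749 / 0.3759 = 0.199

0.199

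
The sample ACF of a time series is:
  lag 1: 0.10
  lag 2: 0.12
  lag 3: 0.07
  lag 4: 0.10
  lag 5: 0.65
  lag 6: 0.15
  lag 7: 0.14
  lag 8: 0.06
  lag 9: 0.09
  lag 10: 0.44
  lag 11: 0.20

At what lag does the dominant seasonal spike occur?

The largest autocorrelation is r_5 = 0.65, with a weaker echo at lag 10 (0.44); the remaining lags stay at or below 0.20.
The dominant spike at lag 5 indicates a seasonal period of 5.

5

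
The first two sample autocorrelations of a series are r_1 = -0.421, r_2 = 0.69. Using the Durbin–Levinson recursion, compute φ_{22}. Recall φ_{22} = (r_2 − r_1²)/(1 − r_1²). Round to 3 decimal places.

0.623

φ_{22} = (r_2 − r_1²) / (1 − r_1²)
r_1² = (-0.421)² = 0.177241
Numerator = 0.69 − 0.1772 = 0.5128; denominator = 1 − 0.1772 = 0.8228
φ_{22} = 0.5128 / 0.8228 = 0.623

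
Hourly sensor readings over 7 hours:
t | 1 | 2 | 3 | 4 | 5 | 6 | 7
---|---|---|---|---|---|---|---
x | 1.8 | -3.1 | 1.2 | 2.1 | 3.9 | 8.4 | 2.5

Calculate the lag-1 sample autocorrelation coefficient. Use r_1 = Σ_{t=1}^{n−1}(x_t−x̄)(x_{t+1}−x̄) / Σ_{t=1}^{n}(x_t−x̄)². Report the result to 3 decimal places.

Mean x̄ = (1.8 − 3.1 + 1.2 + 2.1 + 3.9 + 8.4 + 2.5)/7 = 2.4000
Deviations from mean: -0.6000, -5.5000, -1.2000, -0.3000, 1.5000, 6.0000, 0.1000
Σ(x_t−x̄)(x_{t+1}−x̄) = (3.3000) + (6.6000) + (0.3600) + (-0.4500) + (9.0000) + (0.6000) = 19.4100
Denominator Σ(x_t−x̄)² = 70.4000
r_1 = 19.4100 / 70.4000 = 0.276

0.276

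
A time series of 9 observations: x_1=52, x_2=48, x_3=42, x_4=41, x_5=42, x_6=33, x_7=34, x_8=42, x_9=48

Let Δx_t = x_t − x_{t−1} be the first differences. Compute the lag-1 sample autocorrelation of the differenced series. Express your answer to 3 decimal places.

First differences Δx: -4, -6, -1, 1, -9, 1, 8, 6
Mean of differences = -0.5000
Numerator Σ(Δx_t−Δx̄)(Δx_{t+1}−Δx̄) = 63.7500
Denominator Σ(Δx_t−Δx̄)² = 234.0000
r_1(Δx) = 63.7500 / 234.0000 = 0.272

0.272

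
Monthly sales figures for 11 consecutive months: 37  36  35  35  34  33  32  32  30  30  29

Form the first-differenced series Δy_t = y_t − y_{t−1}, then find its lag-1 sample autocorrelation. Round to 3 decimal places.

First differences Δy: -1, -1, 0, -1, -1, -1, 0, -2, 0, -1
Mean of differences = -0.8000
Numerator Σ(Δy_t−Δȳ)(Δy_{t+1}−Δȳ) = -2.4400
Denominator Σ(Δy_t−Δȳ)² = 3.6000
r_1(Δy) = -2.4400 / 3.6000 = -0.678

-0.678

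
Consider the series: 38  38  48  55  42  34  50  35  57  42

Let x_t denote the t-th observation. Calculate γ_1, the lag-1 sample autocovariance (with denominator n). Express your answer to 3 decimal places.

Mean x̄ = (38 + 38 + 48 + 55 + 42 + 34 + 50 + 35 + 57 + 42)/10 = 43.9000
Σ_{t=1}^{9}(x_t−x̄)(x_{t+1}−x̄) = -202.3100
γ_1 = -202.3100 / 10 = -20.231

-20.231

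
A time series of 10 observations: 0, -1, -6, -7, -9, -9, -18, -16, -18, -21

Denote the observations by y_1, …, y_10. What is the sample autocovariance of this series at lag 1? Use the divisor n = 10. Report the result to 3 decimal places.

Mean ȳ = (0 − 1 − 6 − 7 − 9 − 9 − 18 − 16 − 18 − 21)/10 = -10.5000
Σ_{t=1}^{9}(y_t−ȳ)(y_{t+1}−ȳ) = 315.7500
γ_1 = 315.7500 / 10 = 31.575

31.575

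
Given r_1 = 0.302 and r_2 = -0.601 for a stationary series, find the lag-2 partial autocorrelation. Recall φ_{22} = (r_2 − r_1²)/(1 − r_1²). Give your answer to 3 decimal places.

φ_{22} = (r_2 − r_1²) / (1 − r_1²)
r_1² = (0.302)² = 0.091204
Numerator = -0.601 − 0.0912 = -0.6922; denominator = 1 − 0.0912 = 0.9088
φ_{22} = -0.6922 / 0.9088 = -0.762

-0.762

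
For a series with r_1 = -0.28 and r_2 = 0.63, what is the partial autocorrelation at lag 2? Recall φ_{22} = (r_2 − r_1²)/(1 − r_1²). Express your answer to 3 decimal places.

0.599

φ_{22} = (r_2 − r_1²) / (1 − r_1²)
r_1² = (-0.28)² = 0.0784
Numerator = 0.63 − 0.0784 = 0.5516; denominator = 1 − 0.0784 = 0.9216
φ_{22} = 0.5516 / 0.9216 = 0.599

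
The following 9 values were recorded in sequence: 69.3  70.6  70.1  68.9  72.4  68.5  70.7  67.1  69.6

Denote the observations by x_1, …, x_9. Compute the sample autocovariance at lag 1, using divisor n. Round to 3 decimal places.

Mean x̄ = (69.3 + 70.6 + 70.1 + 68.9 + 72.4 + 68.5 + 70.7 + 67.1 + 69.6)/9 = 69.6889
Σ_{t=1}^{8}(x_t−x̄)(x_{t+1}−x̄) = -9.2557
γ_1 = -9.2557 / 9 = -1.028

-1.028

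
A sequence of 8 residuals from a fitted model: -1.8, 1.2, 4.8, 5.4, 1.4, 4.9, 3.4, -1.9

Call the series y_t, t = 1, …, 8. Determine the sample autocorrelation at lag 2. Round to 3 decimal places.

-0.314

Mean ȳ = (-1.8 + 1.2 + 4.8 + 5.4 + 1.4 + 4.9 + 3.4 − 1.9)/8 = 2.1750
Deviations from mean: -3.9750, -0.9750, 2.6250, 3.2250, -0.7750, 2.7250, 1.2250, -4.0750
Σ(y_t−ȳ)(y_{t+2}−ȳ) = (-10.4344) + (-3.1444) + (-2.0344) + (8.7881) + (-0.9494) + (-11.1044) = -18.8788
Denominator Σ(y_t−ȳ)² = 60.1750
r_2 = -18.8788 / 60.1750 = -0.314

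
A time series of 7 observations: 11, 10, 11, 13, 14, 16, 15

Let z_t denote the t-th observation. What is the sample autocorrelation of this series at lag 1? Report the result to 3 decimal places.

0.675

Mean z̄ = (11 + 10 + 11 + 13 + 14 + 16 + 15)/7 = 12.8571
Deviations from mean: -1.8571, -2.8571, -1.8571, 0.1429, 1.1429, 3.1429, 2.1429
Σ(z_t−z̄)(z_{t+1}−z̄) = (5.3061) + (5.3061) + (-0.2653) + (0.1633) + (3.5918) + (6.7347) = 20.8367
Denominator Σ(z_t−z̄)² = 30.8571
r_1 = 20.8367 / 30.8571 = 0.675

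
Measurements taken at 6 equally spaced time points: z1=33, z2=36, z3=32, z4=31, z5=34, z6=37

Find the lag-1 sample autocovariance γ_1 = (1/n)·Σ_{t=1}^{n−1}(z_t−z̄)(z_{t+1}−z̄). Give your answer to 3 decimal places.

Mean z̄ = (33 + 36 + 32 + 31 + 34 + 37)/6 = 33.8333
Deviations: -0.8333, 2.1667, -1.8333, -2.8333, 0.1667, 3.1667
Σ_{t=1}^{5}(z_t−z̄)(z_{t+1}−z̄) = -0.5278
γ_1 = -0.5278 / 6 = -0.088

-0.088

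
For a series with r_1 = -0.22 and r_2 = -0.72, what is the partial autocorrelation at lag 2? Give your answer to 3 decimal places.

-0.807

φ_{22} = (r_2 − r_1²) / (1 − r_1²)
r_1² = (-0.22)² = 0.0484
Numerator = -0.72 − 0.0484 = -0.7684; denominator = 1 − 0.0484 = 0.9516
φ_{22} = -0.7684 / 0.9516 = -0.807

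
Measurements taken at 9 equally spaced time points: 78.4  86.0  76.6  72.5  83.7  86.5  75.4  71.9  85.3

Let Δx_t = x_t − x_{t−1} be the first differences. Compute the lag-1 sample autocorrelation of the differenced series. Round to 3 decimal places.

First differences Δx: 7.6, -9.4, -4.1, 11.2, 2.8, -11.1, -3.5, 13.4
Mean of differences = 0.8625
Numerator Σ(Δx_t−Δx̄)(Δx_{t+1}−Δx̄) = -75.1727
Denominator Σ(Δx_t−Δx̄)² = 605.2788
r_1(Δx) = -75.1727 / 605.2788 = -0.124

-0.124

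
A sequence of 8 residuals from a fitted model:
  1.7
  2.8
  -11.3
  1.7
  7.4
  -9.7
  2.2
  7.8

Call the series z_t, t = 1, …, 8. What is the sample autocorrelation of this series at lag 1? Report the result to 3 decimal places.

-0.302

Mean z̄ = (1.7 + 2.8 − 11.3 + 1.7 + 7.4 − 9.7 + 2.2 + 7.8)/8 = 0.3250
Deviations from mean: 1.3750, 2.4750, -11.6250, 1.3750, 7.0750, -10.0250, 1.8750, 7.4750
Numerator Σ_{t=1}^{7}(z_t−z̄)(z_{t+1}−z̄) = -107.3331
Denominator Σ(z_t−z̄)² = 354.9950
r_1 = -107.3331 / 354.9950 = -0.302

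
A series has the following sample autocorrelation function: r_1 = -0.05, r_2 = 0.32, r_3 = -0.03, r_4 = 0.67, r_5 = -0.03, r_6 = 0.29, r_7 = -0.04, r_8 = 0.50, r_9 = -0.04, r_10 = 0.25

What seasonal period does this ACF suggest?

The largest autocorrelation is r_4 = 0.67, with a weaker echo at lag 8 (0.50); the remaining lags stay at or below 0.32.
The dominant spike at lag 4 indicates a seasonal period of 4.

4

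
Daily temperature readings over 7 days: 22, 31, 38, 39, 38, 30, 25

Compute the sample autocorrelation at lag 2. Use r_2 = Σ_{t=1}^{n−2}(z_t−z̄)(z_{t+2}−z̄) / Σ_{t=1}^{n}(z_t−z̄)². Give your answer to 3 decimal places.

-0.307

Mean z̄ = (22 + 31 + 38 + 39 + 38 + 30 + 25)/7 = 31.8571
Deviations from mean: -9.8571, -0.8571, 6.1429, 7.1429, 6.1429, -1.8571, -6.8571
Σ(z_t−z̄)(z_{t+2}−z̄) = (-60.5510) + (-6.1224) + (37.7347) + (-13.2653) + (-42.1224) = -84.3265
Denominator Σ(z_t−z̄)² = 274.8571
r_2 = -84.3265 / 274.8571 = -0.307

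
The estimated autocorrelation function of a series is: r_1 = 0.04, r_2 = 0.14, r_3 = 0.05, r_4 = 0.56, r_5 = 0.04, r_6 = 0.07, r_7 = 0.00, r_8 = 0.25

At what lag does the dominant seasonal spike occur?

The largest autocorrelation is r_4 = 0.56, with a weaker echo at lag 8 (0.25); the remaining lags stay at or below 0.14.
The dominant spike at lag 4 indicates a seasonal period of 4.

4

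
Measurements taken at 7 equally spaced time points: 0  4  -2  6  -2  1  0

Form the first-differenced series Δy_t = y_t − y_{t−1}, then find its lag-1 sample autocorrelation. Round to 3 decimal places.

First differences Δy: 4, -6, 8, -8, 3, -1
Mean of differences = 0.0000
Numerator Σ(Δy_t−Δȳ)(Δy_{t+1}−Δȳ) = -163.0000
Denominator Σ(Δy_t−Δȳ)² = 190.0000
r_1(Δy) = -163.0000 / 190.0000 = -0.858

-0.858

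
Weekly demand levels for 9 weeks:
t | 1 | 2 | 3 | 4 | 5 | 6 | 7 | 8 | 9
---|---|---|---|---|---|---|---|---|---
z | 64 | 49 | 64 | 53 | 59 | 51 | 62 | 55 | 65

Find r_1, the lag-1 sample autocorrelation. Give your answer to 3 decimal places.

Mean z̄ = (64 + 49 + 64 + 53 + 59 + 51 + 62 + 55 + 65)/9 = 58.0000
Numerator Σ_{t=1}^{8}(z_t−z̄)(z_{t+1}−z̄) = -211.0000
Denominator Σ(z_t−z̄)² = 302.0000
r_1 = -211.0000 / 302.0000 = -0.699

-0.699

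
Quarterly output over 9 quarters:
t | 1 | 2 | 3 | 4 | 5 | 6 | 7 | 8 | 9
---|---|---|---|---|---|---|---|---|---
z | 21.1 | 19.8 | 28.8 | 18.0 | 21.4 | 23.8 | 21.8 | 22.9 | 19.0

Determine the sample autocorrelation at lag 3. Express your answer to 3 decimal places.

0.142

Mean z̄ = (21.1 + 19.8 + 28.8 + 18.0 + 21.4 + 23.8 + 21.8 + 22.9 + 19.0)/9 = 21.8444
Σ(z_t−z̄)(z_{t+3}−z̄) = (2.8620) + (0.9086) + (13.6020) + (0.1709) + (-0.4691) + (-5.5625) = 11.5119
Denominator Σ(z_t−z̄)² = 81.1222
r_3 = 11.5119 / 81.1222 = 0.142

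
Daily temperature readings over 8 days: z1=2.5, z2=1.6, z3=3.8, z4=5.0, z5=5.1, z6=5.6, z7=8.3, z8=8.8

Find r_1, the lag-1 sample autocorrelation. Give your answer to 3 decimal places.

Mean z̄ = (2.5 + 1.6 + 3.8 + 5.0 + 5.1 + 5.6 + 8.3 + 8.8)/8 = 5.0875
Deviations from mean: -2.5875, -3.4875, -1.2875, -0.0875, 0.0125, 0.5125, 3.2125, 3.7125
Σ(z_t−z̄)(z_{t+1}−z̄) = (9.0239) + (4.4902) + (0.1127) + (-0.0011) + (0.0064) + (1.6464) + (11.9264) = 27.2048
Denominator Σ(z_t−z̄)² = 44.8888
r_1 = 27.2048 / 44.8888 = 0.606

0.606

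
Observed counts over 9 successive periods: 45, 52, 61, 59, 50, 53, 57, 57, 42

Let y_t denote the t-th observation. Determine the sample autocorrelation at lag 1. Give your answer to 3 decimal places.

Mean ȳ = (45 + 52 + 61 + 59 + 50 + 53 + 57 + 57 + 42)/9 = 52.8889
Numerator Σ_{t=1}^{8}(y_t−ȳ)(y_{t+1}−ȳ) = 3.9877
Denominator Σ(y_t−ȳ)² = 326.8889
r_1 = 3.9877 / 326.8889 = 0.012

0.012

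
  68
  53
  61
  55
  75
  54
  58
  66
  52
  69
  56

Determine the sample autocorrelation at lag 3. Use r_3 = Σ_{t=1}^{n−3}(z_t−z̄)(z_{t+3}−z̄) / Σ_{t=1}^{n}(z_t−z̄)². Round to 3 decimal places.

-0.086

Mean z̄ = (68 + 53 + 61 + 55 + 75 + 54 + 58 + 66 + 52 + 69 + 56)/11 = 60.6364
Numerator Σ_{t=1}^{8}(z_t−z̄)(z_{t+3}−z̄) = -51.3058
Denominator Σ(z_t−z̄)² = 596.5455
r_3 = -51.3058 / 596.5455 = -0.086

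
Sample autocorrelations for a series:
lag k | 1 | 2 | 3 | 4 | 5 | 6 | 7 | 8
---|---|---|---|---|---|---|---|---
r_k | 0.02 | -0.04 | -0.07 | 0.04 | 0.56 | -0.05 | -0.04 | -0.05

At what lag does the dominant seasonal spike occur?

5

The largest autocorrelation is r_5 = 0.56; the remaining lags stay at or below 0.04.
The dominant spike at lag 5 indicates a seasonal period of 5.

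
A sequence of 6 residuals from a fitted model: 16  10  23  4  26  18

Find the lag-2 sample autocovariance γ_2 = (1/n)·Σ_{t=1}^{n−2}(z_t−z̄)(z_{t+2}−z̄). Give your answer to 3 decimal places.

19.796

Mean z̄ = (16 + 10 + 23 + 4 + 26 + 18)/6 = 16.1667
Σ_{t=1}^{4}(z_t−z̄)(z_{t+2}−z̄) = 118.7778
γ_2 = 118.7778 / 6 = 19.796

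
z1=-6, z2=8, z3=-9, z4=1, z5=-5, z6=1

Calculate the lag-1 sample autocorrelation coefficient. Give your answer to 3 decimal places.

Mean z̄ = (-6 + 8 − 9 + 1 − 5 + 1)/6 = -1.6667
Numerator Σ_{t=1}^{5}(z_t−z̄)(z_{t+1}−z̄) = -150.1111
Denominator Σ(z_t−z̄)² = 191.3333
r_1 = -150.1111 / 191.3333 = -0.785

-0.785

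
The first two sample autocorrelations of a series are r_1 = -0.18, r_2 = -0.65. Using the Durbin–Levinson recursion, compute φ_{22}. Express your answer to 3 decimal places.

-0.705

φ_{22} = (r_2 − r_1²) / (1 − r_1²)
r_1² = (-0.18)² = 0.0324
Numerator = -0.65 − 0.0324 = -0.6824; denominator = 1 − 0.0324 = 0.9676
φ_{22} = -0.6824 / 0.9676 = -0.705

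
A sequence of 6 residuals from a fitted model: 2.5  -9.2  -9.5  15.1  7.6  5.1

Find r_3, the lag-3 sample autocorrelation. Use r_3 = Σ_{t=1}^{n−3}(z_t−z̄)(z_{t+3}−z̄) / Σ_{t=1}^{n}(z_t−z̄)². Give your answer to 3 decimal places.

Mean z̄ = (2.5 − 9.2 − 9.5 + 15.1 + 7.6 + 5.1)/6 = 1.9333
Numerator Σ_{t=1}^{3}(z_t−z̄)(z_{t+3}−z̄) = -91.8333
Denominator Σ(z_t−z̄)² = 470.4933
r_3 = -91.8333 / 470.4933 = -0.195

-0.195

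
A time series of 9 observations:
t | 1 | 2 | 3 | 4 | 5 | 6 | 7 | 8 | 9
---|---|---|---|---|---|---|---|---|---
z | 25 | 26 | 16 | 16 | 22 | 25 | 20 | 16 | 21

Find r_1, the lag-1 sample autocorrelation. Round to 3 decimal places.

Mean z̄ = (25 + 26 + 16 + 16 + 22 + 25 + 20 + 16 + 21)/9 = 20.7778
Numerator Σ_{t=1}^{8}(z_t−z̄)(z_{t+1}−z̄) = 18.6173
Denominator Σ(z_t−z̄)² = 133.5556
r_1 = 18.6173 / 133.5556 = 0.139

0.139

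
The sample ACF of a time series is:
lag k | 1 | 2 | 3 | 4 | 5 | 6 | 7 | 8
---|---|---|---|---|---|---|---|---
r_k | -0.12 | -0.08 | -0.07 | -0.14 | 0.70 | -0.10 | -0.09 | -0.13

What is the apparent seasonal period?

5

The largest autocorrelation is r_5 = 0.70; the remaining lags stay at or below -0.07.
The dominant spike at lag 5 indicates a seasonal period of 5.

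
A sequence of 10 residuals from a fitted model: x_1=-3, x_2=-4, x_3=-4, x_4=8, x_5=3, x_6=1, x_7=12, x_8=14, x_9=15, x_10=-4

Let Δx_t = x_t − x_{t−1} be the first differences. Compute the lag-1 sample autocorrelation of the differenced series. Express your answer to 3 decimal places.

-0.098

First differences Δx: -1, 0, 12, -5, -2, 11, 2, 1, -19
Mean of differences = -0.1111
Numerator Σ(Δx_t−Δx̄)(Δx_{t+1}−Δx̄) = -64.9012
Denominator Σ(Δx_t−Δx̄)² = 660.8889
r_1(Δx) = -64.9012 / 660.8889 = -0.098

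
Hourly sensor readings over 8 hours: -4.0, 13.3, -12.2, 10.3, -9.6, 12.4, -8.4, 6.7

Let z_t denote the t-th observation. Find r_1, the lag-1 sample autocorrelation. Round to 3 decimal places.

Mean z̄ = (-4.0 + 13.3 − 12.2 + 10.3 − 9.6 + 12.4 − 8.4 + 6.7)/8 = 1.0625
Deviations from mean: -5.0625, 12.2375, -13.2625, 9.2375, -10.6625, 11.3375, -9.4625, 5.6375
Numerator Σ_{t=1}^{7}(z_t−z̄)(z_{t+1}−z̄) = -726.7714
Denominator Σ(z_t−z̄)² = 800.1588
r_1 = -726.7714 / 800.1588 = -0.908

-0.908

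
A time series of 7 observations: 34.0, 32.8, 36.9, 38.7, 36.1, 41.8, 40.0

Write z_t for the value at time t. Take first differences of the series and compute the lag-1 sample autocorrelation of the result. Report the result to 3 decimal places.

First differences Δz: -1.2, 4.1, 1.8, -2.6, 5.7, -1.8
Mean of differences = 1.0000
Numerator Σ(Δz_t−Δz̄)(Δz_{t+1}−Δz̄) = -37.3000
Denominator Σ(Δz_t−Δz̄)² = 57.9800
r_1(Δz) = -37.3000 / 57.9800 = -0.643

-0.643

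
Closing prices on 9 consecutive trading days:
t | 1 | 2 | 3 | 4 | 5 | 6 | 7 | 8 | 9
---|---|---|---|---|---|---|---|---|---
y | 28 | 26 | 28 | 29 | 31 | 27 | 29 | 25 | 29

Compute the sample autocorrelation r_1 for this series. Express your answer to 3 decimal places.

-0.269

Mean ȳ = (28 + 26 + 28 + 29 + 31 + 27 + 29 + 25 + 29)/9 = 28.0000
Numerator Σ_{t=1}^{8}(y_t−ȳ)(y_{t+1}−ȳ) = -7.0000
Denominator Σ(y_t−ȳ)² = 26.0000
r_1 = -7.0000 / 26.0000 = -0.269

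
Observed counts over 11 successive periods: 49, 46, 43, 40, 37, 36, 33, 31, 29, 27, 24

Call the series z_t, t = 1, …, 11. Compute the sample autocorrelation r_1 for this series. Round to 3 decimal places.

0.704

Mean z̄ = (49 + 46 + 43 + 40 + 37 + 36 + 33 + 31 + 29 + 27 + 24)/11 = 35.9091
Numerator Σ_{t=1}^{10}(z_t−z̄)(z_{t+1}−z̄) = 452.8099
Denominator Σ(z_t−z̄)² = 642.9091
r_1 = 452.8099 / 642.9091 = 0.704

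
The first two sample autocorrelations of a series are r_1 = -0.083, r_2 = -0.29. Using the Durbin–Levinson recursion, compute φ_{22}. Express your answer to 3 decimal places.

φ_{22} = (r_2 − r_1²) / (1 − r_1²)
r_1² = (-0.083)² = 0.006889
Numerator = -0.29 − 0.0069 = -0.2969; denominator = 1 − 0.0069 = 0.9931
φ_{22} = -0.2969 / 0.9931 = -0.299

-0.299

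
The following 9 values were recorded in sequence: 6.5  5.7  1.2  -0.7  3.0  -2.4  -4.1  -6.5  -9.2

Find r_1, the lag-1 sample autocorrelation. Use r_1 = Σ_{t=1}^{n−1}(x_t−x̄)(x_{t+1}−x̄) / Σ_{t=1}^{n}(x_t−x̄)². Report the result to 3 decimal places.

0.550

Mean x̄ = (6.5 + 5.7 + 1.2 − 0.7 + 3.0 − 2.4 − 4.1 − 6.5 − 9.2)/9 = -0.7222
Numerator Σ_{t=1}^{8}(x_t−x̄)(x_{t+1}−x̄) = 126.7740
Denominator Σ(x_t−x̄)² = 230.4356
r_1 = 126.7740 / 230.4356 = 0.550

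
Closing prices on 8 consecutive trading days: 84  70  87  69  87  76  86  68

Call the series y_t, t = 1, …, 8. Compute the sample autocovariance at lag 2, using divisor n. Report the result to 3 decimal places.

39.262

Mean ȳ = (84 + 70 + 87 + 69 + 87 + 76 + 86 + 68)/8 = 78.3750
Σ_{t=1}^{6}(y_t−ȳ)(y_{t+2}−ȳ) = 314.0938
γ_2 = 314.0938 / 8 = 39.262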